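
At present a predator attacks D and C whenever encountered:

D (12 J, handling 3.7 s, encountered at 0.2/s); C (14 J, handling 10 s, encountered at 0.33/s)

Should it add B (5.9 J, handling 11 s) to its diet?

No

On D and C alone, R = ΣλE/(1+Σλh) = 7.02/5.04 = 1.393 J/s.
Profitability of B: 5.9/11 = 0.5364 J/s.
Since 0.5364 < R, time spent handling B is better spent searching.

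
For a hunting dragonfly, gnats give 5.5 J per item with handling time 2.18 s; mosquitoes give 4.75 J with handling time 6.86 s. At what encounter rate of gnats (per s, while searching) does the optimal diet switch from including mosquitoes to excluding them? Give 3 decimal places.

Drop mosquitoes once their profitability E₂/h₂ falls below the rate achievable on gnats alone: E₂/h₂ = λE₁/(1 + λh₁).
Solve for λ: λE₁h₂ = E₂(1 + λh₁) → λ(E₁h₂ − E₂h₁) = E₂ → λ = E₂/(E₁h₂ − E₂h₁).
λ = 4.75/(5.5×6.86 − 4.75×2.18) = 4.75/27.38 = 0.1735 per s.

0.174 per s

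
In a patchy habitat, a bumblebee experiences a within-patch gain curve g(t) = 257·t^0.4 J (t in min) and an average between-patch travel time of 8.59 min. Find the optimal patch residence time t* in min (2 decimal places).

5.73 min

By the marginal value theorem, leave when the instantaneous gain rate g'(t) equals the habitat-wide average g(t)/(T + t).
g'(t) = 0.4·257·t^-0.6. Setting 0.4·257·t^-0.6 = 257·t^0.4/(8.59+t) gives 0.4(8.59+t) = t, so 0.60·t = 0.4×8.59.
t* = 0.4×8.59/0.60 = 5.727 min.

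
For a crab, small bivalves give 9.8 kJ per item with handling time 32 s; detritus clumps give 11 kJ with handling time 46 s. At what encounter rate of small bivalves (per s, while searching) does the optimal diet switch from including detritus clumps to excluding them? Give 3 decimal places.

The zero-one rule: include detritus clumps iff E₂/h₂ > λE₁/(1+λh₁). Equality gives the switch point.
λE₁h₂ = E₂ + λE₂h₁ ⇒ λ = E₂/(E₁h₂ − E₂h₁) = 11/(450.8 − 352) = 0.1113 per s.

0.111 per s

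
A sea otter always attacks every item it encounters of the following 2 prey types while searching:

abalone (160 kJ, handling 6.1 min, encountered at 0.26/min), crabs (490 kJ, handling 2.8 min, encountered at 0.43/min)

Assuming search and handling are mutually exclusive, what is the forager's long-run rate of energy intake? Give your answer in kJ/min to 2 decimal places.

66.57 kJ/min

Energy encountered per unit search time: 0.26×160 + 0.43×490 = 252.3 kJ/min.
Handling time per unit search time: 0.26×6.1 + 0.43×2.8 = 2.79.
Rate = 252.3/(1 + 2.79) = 66.57 kJ/min.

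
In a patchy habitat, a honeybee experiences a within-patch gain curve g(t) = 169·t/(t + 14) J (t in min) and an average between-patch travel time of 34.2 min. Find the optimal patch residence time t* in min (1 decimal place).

21.9 min

Optimal t* satisfies g'(t*) = g(t*)/(T + t*).
g'(t) = 169·14/(t + 14)². Setting 169·14/(t+14)² = 169t/[(t+14)(34.2+t)] gives 14(34.2+t) = t(t+14), so t² = 14×34.2 = 478.8.
t* = √478.8 = 21.88 min.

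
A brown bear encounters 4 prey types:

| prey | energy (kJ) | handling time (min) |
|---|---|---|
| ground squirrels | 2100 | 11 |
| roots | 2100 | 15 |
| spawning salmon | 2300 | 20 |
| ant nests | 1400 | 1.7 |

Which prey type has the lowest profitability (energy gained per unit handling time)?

Profitability E/h (kJ/min): ground squirrels = 2100/11 = 191, roots = 2100/15 = 140, spawning salmon = 2300/20 = 115, ant nests = 1400/1.7 = 824.
Ranked: ant nests > ground squirrels > roots > spawning salmon.

spawning salmon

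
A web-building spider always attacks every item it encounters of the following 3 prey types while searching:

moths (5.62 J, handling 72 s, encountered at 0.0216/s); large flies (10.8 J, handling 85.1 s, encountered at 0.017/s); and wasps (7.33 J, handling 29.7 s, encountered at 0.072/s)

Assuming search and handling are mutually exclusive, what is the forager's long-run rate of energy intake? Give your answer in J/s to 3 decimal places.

R = (0.0216×5.62 + 0.017×10.8 + 0.072×7.33) / (1 + 0.0216×72 + 0.017×85.1 + 0.072×29.7) = 0.8328/6.14 = 0.1356 J/s.

0.136 J/s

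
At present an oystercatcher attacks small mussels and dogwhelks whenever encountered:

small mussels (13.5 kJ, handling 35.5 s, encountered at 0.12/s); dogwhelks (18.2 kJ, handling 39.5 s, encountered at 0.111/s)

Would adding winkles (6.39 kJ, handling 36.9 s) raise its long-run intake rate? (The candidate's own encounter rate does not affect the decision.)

No

On small mussels and dogwhelks alone, R = ΣλE/(1+Σλh) = 3.64/9.645 = 0.3774 kJ/s.
Profitability of winkles: 6.39/36.9 = 0.1732 kJ/s.
Since 0.1732 < R, time spent handling winkles is better spent searching.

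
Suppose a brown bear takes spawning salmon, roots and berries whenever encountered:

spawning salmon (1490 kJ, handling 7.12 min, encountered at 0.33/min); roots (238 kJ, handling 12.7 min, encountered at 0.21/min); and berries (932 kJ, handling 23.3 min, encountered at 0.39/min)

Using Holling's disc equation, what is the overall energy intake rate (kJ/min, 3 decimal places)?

59.930 kJ/min

R = Σλ_iE_i / (1 + Σλ_ih_i)
Numerator: 0.33×1490 + 0.21×238 + 0.39×932 = 905.2
Denominator: 1 + 0.33×7.12 + 0.21×12.7 + 0.39×23.3 = 15.1
R = 905.2/15.1 = 59.93 kJ/min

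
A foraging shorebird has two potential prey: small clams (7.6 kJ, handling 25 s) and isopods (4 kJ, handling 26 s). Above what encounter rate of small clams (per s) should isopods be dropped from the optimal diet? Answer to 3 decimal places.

0.041 per s

At the threshold, the rate on small clams alone equals the profitability of isopods: λ·7.6/(1 + λ·25) = 4/26 = 0.1538.
Rearranging, λ(7.6 − 0.1538×25) = 0.1538, so λ = 0.1538/3.754 = 0.04098 per s.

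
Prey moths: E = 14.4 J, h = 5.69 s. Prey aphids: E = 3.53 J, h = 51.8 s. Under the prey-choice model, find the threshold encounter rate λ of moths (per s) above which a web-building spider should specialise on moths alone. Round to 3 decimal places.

At the threshold, the rate on moths alone equals the profitability of aphids: λ·14.4/(1 + λ·5.69) = 3.53/51.8 = 0.06815.
Rearranging, λ(14.4 − 0.06815×5.69) = 0.06815, so λ = 0.06815/14.01 = 0.004863 per s.

0.005 per s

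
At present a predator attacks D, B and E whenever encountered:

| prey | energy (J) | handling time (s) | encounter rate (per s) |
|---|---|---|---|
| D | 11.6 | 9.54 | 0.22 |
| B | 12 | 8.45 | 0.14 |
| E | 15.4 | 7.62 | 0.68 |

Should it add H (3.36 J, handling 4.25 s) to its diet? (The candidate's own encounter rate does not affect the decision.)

No

On D, B and E alone, R = ΣλE/(1+Σλh) = 14.7/9.463 = 1.554 J/s.
Profitability of H: 3.36/4.25 = 0.7906 J/s.
0.7906 < 1.554, so adding H would lower the average — exclude it.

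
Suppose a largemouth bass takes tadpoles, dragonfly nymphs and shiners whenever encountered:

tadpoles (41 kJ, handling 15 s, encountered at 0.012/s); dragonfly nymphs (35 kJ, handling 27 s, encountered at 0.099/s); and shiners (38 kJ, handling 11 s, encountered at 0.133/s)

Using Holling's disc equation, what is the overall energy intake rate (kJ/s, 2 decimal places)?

1.70 kJ/s

Energy encountered per unit search time: 0.012×41 + 0.099×35 + 0.133×38 = 9.011 kJ/s.
Handling time per unit search time: 0.012×15 + 0.099×27 + 0.133×11 = 4.316.
Rate = 9.011/(1 + 4.316) = 1.695 kJ/s.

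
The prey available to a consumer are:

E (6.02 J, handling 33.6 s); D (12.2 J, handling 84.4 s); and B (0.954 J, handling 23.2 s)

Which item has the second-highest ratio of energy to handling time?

D

In descending order of E/h:
E: 6.02/33.6 = 0.179 J/s
D: 12.2/84.4 = 0.145 J/s
B: 0.954/23.2 = 0.0411 J/s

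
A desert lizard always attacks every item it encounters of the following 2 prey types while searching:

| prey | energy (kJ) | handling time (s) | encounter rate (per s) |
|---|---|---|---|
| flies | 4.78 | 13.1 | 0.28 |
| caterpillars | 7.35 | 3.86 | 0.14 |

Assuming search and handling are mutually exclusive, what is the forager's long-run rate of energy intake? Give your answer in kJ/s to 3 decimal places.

R = (0.28×4.78 + 0.14×7.35) / (1 + 0.28×13.1 + 0.14×3.86) = 2.367/5.208 = 0.4545 kJ/s.

0.455 kJ/s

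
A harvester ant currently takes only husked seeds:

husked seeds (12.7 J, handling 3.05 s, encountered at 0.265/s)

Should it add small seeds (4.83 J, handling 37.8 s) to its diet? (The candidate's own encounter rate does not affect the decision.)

On husked seeds alone, R = ΣλE/(1+Σλh) = 3.365/1.808 = 1.861 J/s.
small seeds: E/h = 4.83/37.8 = 0.1278 J/s.
Since 0.1278 < R, time spent handling small seeds is better spent searching.

No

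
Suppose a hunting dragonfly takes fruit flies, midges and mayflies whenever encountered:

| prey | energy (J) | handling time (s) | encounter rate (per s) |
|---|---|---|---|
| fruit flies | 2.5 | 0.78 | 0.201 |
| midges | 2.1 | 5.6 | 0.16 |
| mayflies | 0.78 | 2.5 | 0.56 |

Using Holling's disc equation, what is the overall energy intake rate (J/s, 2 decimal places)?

Energy encountered per unit search time: 0.201×2.5 + 0.16×2.1 + 0.56×0.78 = 1.275 J/s.
Handling time per unit search time: 0.201×0.78 + 0.16×5.6 + 0.56×2.5 = 2.453.
Rate = 1.275/(1 + 2.453) = 0.3694 J/s.

0.37 J/s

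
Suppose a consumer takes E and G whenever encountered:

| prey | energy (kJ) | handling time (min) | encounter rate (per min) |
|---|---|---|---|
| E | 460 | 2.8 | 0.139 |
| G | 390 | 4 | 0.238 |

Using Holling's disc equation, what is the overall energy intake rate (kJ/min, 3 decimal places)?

66.957 kJ/min

Energy encountered per unit search time: 0.139×460 + 0.238×390 = 156.8 kJ/min.
Handling time per unit search time: 0.139×2.8 + 0.238×4 = 1.341.
Rate = 156.8/(1 + 1.341) = 66.96 kJ/min.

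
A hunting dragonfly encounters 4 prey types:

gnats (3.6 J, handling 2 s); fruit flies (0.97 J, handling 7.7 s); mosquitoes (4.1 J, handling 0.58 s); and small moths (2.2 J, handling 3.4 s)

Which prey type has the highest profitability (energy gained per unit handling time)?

In descending order of E/h:
mosquitoes: 4.1/0.58 = 7.07 J/s
gnats: 3.6/2 = 1.8 J/s
small moths: 2.2/3.4 = 0.647 J/s
fruit flies: 0.97/7.7 = 0.126 J/s

mosquitoes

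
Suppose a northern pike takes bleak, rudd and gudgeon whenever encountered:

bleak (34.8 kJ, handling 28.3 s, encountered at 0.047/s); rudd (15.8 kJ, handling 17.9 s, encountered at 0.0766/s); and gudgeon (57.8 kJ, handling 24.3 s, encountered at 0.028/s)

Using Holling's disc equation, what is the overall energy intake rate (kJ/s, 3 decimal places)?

Energy encountered per unit search time: 0.047×34.8 + 0.0766×15.8 + 0.028×57.8 = 4.464 kJ/s.
Handling time per unit search time: 0.047×28.3 + 0.0766×17.9 + 0.028×24.3 = 3.382.
Rate = 4.464/(1 + 3.382) = 1.019 kJ/s.

1.019 kJ/s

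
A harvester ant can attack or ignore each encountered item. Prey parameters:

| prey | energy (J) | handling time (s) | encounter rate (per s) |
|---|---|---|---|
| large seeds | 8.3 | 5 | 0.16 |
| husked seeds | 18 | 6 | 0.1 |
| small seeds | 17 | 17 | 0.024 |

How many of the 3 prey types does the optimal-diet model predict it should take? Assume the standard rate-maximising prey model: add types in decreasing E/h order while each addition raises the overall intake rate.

2

Rank by E/h (J/s): husked seeds 3, large seeds 1.66, small seeds 1. Include each in turn until the next type's E/h falls below the running intake rate.
Rate on top 1: 1.125. large seeds: 1.66 > 1.125 → include.
Rate on top 2: 1.303. small seeds: 1 < 1.303 → exclude; stop.
Optimal diet: husked seeds, large seeds — 2 of 3 types.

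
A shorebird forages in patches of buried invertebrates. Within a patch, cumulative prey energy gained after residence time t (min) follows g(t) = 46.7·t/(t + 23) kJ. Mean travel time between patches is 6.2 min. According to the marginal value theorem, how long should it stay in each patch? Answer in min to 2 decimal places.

11.94 min

Maximise g(t)/(T+t): set derivative to zero → g'(t)(T+t) = g(t).
g'(t) = 46.7·23/(t + 23)². Setting 46.7·23/(t+23)² = 46.7t/[(t+23)(6.2+t)] gives 23(6.2+t) = t(t+23), so t² = 23×6.2 = 142.6.
t* = √142.6 = 11.94 min.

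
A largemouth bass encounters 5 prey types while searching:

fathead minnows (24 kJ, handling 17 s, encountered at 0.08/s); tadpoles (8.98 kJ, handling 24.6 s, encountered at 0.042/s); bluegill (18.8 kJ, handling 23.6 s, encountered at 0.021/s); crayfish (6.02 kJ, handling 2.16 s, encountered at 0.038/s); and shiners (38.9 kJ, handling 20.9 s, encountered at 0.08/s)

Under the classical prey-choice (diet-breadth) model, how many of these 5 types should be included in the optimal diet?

Profitabilities (E/h, kJ/s): crayfish 2.79, shiners 1.86, fathead minnows 1.41, bluegill 0.797, tadpoles 0.365. Add prey in this order while the next type's profitability exceeds the intake rate on those already taken.
Rate on top 1: 0.2114. shiners: 1.86 > 0.2114 → include.
Rate on top 2: 1.213. fathead minnows: 1.41 > 1.213 → include.
Rate on top 3: 1.279. bluegill: 0.797 < 1.279 → exclude; stop.
Optimal diet: crayfish, shiners, fathead minnows — 3 of 5 types.

3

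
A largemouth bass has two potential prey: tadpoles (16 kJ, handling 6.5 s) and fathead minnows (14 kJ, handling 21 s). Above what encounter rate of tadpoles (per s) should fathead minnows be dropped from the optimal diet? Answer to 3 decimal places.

0.057 per s

The zero-one rule: include fathead minnows iff E₂/h₂ > λE₁/(1+λh₁). Equality gives the switch point.
λE₁h₂ = E₂ + λE₂h₁ ⇒ λ = E₂/(E₁h₂ − E₂h₁) = 14/(336 − 91) = 0.05714 per s.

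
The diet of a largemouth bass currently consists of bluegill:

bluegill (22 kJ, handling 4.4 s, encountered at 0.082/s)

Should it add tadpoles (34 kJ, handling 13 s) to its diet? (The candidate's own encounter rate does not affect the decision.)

Yes

On bluegill alone, R = ΣλE/(1+Σλh) = 1.804/1.361 = 1.326 kJ/s.
tadpoles: E/h = 34/13 = 2.615 kJ/s.
2.615 > 1.326, so adding tadpoles raises the average — include it.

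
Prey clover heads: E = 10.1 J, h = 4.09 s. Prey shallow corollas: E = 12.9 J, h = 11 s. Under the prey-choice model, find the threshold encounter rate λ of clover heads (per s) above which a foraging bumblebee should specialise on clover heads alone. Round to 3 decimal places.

0.221 per s

The zero-one rule: include shallow corollas iff E₂/h₂ > λE₁/(1+λh₁). Equality gives the switch point.
λE₁h₂ = E₂ + λE₂h₁ ⇒ λ = E₂/(E₁h₂ − E₂h₁) = 12.9/(111.1 − 52.76) = 0.2211 per s.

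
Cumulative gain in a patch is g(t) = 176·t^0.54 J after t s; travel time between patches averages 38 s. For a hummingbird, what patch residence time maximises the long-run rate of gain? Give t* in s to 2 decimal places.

44.61 s

Optimal t* satisfies g'(t*) = g(t*)/(T + t*).
g'(t) = 0.54·176·t^-0.46. Setting 0.54·176·t^-0.46 = 176·t^0.54/(38+t) gives 0.54(38+t) = t, so 0.46·t = 0.54×38.
t* = 0.54×38/0.46 = 44.61 s.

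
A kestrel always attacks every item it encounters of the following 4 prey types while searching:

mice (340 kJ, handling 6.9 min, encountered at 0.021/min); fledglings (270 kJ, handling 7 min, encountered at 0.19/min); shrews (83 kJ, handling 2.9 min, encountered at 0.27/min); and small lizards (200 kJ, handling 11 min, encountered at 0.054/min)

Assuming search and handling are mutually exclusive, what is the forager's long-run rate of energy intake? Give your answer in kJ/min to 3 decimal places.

23.793 kJ/min

Energy encountered per unit search time: 0.021×340 + 0.19×270 + 0.27×83 + 0.054×200 = 91.65 kJ/min.
Handling time per unit search time: 0.021×6.9 + 0.19×7 + 0.27×2.9 + 0.054×11 = 2.852.
Rate = 91.65/(1 + 2.852) = 23.79 kJ/min.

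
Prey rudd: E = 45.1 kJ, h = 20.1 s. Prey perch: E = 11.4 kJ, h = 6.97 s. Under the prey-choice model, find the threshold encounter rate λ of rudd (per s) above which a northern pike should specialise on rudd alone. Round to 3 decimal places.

At the threshold, the rate on rudd alone equals the profitability of perch: λ·45.1/(1 + λ·20.1) = 11.4/6.97 = 1.636.
Rearranging, λ(45.1 − 1.636×20.1) = 1.636, so λ = 1.636/12.22 = 0.1338 per s.

0.134 per s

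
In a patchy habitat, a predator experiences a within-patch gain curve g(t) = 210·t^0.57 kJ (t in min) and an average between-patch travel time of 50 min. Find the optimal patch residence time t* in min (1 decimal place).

Optimal t* satisfies g'(t*) = g(t*)/(T + t*).
g'(t) = 0.57·210·t^-0.43. Setting 0.57·210·t^-0.43 = 210·t^0.57/(50+t) gives 0.57(50+t) = t, so 0.43·t = 0.57×50.
t* = 0.57×50/0.43 = 66.28 min.

66.3 min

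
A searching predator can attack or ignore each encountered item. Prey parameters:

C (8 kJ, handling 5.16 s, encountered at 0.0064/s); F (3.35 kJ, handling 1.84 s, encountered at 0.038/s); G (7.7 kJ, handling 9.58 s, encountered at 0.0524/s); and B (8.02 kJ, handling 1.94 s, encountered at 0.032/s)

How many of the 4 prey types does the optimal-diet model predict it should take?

4

Profitabilities (E/h, kJ/s): B 4.13, F 1.82, C 1.55, G 0.804. Add prey in this order while the next type's profitability exceeds the intake rate on those already taken.
Rate on top 1: 0.2416. F: 1.82 > 0.2416 → include.
Rate on top 2: 0.3392. C: 1.55 > 0.3392 → include.
Rate on top 3: 0.3735. G: 0.804 > 0.3735 → include.
Optimal diet: B, F, C, G — 4 of 4 types.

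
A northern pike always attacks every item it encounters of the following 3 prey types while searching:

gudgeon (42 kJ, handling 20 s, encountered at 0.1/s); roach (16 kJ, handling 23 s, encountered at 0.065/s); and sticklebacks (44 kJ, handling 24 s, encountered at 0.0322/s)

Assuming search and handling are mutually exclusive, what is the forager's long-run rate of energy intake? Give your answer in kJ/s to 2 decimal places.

Energy encountered per unit search time: 0.1×42 + 0.065×16 + 0.0322×44 = 6.657 kJ/s.
Handling time per unit search time: 0.1×20 + 0.065×23 + 0.0322×24 = 4.268.
Rate = 6.657/(1 + 4.268) = 1.264 kJ/s.

1.26 kJ/s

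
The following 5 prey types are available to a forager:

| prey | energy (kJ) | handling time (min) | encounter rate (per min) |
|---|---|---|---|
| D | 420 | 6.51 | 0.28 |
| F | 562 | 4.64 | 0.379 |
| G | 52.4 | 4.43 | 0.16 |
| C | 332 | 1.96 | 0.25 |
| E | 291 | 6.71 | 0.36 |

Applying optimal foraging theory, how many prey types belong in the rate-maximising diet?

Rank by E/h (kJ/min): C 169, F 121, D 64.5, E 43.4, G 11.8. Include each in turn until the next type's E/h falls below the running intake rate.
Rate on top 1: 55.7. F: 121 > 55.7 → include.
Rate on top 2: 91.12. D: 64.5 < 91.12 → exclude; stop.
Optimal diet: C, F — 2 of 5 types.

2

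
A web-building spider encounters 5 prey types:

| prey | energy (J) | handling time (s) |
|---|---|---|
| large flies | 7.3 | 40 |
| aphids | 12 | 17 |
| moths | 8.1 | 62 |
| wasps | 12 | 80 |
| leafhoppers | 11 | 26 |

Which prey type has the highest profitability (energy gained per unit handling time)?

aphids

Profitability E/h (J/s): large flies = 7.3/40 = 0.182, aphids = 12/17 = 0.706, moths = 8.1/62 = 0.131, wasps = 12/80 = 0.15, leafhoppers = 11/26 = 0.423.
Ranked: aphids > leafhoppers > large flies > wasps > moths.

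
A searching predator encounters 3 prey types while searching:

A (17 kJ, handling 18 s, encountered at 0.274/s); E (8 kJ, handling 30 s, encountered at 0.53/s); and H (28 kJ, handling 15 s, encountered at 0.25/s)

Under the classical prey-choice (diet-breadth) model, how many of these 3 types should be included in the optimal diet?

E/h in descending order: H 1.87, A 0.944, E 0.267 kJ/s. The optimal diet is the largest prefix of this list for which every included type satisfies E_i/h_i > R on the types above it.
Rate on top 1: 1.474. A: 0.944 < 1.474 → exclude; stop.
Optimal diet: H — 1 of 3 types.

1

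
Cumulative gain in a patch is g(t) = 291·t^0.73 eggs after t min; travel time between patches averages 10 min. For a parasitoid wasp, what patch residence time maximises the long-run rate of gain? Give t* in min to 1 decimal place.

Maximise g(t)/(T+t): set derivative to zero → g'(t)(T+t) = g(t).
g'(t) = 0.73·291·t^-0.27. Setting 0.73·291·t^-0.27 = 291·t^0.73/(10+t) gives 0.73(10+t) = t, so 0.27·t = 0.73×10.
t* = 0.73×10/0.27 = 27.04 min.

27.0 min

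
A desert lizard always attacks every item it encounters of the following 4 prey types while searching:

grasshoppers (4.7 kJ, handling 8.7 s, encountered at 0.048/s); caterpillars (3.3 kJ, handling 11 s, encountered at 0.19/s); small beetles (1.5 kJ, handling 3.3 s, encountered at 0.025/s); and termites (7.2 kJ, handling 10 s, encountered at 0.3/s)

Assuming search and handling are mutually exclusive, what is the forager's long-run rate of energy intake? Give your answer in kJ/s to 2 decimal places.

0.46 kJ/s

Energy encountered per unit search time: 0.048×4.7 + 0.19×3.3 + 0.025×1.5 + 0.3×7.2 = 3.05 kJ/s.
Handling time per unit search time: 0.048×8.7 + 0.19×11 + 0.025×3.3 + 0.3×10 = 5.59.
Rate = 3.05/(1 + 5.59) = 0.4628 kJ/s.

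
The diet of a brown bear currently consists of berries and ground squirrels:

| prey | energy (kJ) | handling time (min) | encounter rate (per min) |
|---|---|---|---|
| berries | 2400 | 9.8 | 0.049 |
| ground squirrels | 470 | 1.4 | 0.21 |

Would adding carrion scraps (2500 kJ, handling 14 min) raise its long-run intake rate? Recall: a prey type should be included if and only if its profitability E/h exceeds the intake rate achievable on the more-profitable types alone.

Yes

Intake rate on the current diet: R = (0.049×2400 + 0.21×470) / (1 + 0.049×9.8 + 0.21×1.4) = 216.3/1.774 = 121.9 kJ/min.
carrion scraps: E/h = 2500/14 = 178.6 kJ/min.
Since 178.6 > R, including carrion scraps increases the long-run rate.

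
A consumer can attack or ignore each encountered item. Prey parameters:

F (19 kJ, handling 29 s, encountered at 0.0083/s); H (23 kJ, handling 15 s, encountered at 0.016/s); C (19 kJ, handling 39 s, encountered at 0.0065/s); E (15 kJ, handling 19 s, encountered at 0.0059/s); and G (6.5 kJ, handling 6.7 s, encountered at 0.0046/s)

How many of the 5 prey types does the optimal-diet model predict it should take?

5

E/h in descending order: H 1.53, G 0.97, E 0.789, F 0.655, C 0.487 kJ/s. The optimal diet is the largest prefix of this list for which every included type satisfies E_i/h_i > R on the types above it.
Rate on top 1: 0.2968. G: 0.97 > 0.2968 → include.
Rate on top 2: 0.3131. E: 0.789 > 0.3131 → include.
Rate on top 3: 0.3517. F: 0.655 > 0.3517 → include.
Rate on top 4: 0.3967. C: 0.487 > 0.3967 → include.
Optimal diet: H, G, E, F, C — 5 of 5 types.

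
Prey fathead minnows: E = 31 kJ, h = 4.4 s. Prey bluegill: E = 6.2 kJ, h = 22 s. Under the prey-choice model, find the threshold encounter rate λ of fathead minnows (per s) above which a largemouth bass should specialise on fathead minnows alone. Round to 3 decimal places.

0.009 per s

Drop bluegill once their profitability E₂/h₂ falls below the rate achievable on fathead minnows alone: E₂/h₂ = λE₁/(1 + λh₁).
Solve for λ: λE₁h₂ = E₂(1 + λh₁) → λ(E₁h₂ − E₂h₁) = E₂ → λ = E₂/(E₁h₂ − E₂h₁).
λ = 6.2/(31×22 − 6.2×4.4) = 6.2/654.7 = 0.00947 per s.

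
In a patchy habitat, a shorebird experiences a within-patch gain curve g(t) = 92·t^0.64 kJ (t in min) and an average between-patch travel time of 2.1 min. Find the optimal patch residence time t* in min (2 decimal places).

Maximise g(t)/(T+t): set derivative to zero → g'(t)(T+t) = g(t).
g'(t) = 0.64·92·t^-0.36. Setting 0.64·92·t^-0.36 = 92·t^0.64/(2.1+t) gives 0.64(2.1+t) = t, so 0.36·t = 0.64×2.1.
t* = 0.64×2.1/0.36 = 3.733 min.

3.73 min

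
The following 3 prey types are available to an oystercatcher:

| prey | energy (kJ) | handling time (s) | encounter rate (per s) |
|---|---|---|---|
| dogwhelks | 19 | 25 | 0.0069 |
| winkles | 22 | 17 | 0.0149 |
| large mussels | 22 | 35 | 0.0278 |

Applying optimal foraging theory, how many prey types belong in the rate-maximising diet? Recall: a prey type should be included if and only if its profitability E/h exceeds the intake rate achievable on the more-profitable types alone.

3

Rank by E/h (kJ/s): winkles 1.29, dogwhelks 0.76, large mussels 0.629. Include each in turn until the next type's E/h falls below the running intake rate.
Rate on top 1: 0.2615. dogwhelks: 0.76 > 0.2615 → include.
Rate on top 2: 0.3219. large mussels: 0.629 > 0.3219 → include.
Optimal diet: winkles, dogwhelks, large mussels — 3 of 3 types.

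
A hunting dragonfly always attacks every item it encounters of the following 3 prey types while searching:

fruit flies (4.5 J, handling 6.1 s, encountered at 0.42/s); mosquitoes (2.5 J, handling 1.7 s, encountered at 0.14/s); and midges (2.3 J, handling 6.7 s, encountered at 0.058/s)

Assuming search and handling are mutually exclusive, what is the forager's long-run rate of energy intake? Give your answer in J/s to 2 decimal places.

0.57 J/s

R = (0.42×4.5 + 0.14×2.5 + 0.058×2.3) / (1 + 0.42×6.1 + 0.14×1.7 + 0.058×6.7) = 2.373/4.189 = 0.5666 J/s.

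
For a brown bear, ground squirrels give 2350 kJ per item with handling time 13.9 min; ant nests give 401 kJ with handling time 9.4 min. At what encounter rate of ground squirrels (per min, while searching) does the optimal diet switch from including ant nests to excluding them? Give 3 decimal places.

0.024 per min

At the threshold, the rate on ground squirrels alone equals the profitability of ant nests: λ·2350/(1 + λ·13.9) = 401/9.4 = 42.66.
Rearranging, λ(2350 − 42.66×13.9) = 42.66, so λ = 42.66/1757 = 0.02428 per min.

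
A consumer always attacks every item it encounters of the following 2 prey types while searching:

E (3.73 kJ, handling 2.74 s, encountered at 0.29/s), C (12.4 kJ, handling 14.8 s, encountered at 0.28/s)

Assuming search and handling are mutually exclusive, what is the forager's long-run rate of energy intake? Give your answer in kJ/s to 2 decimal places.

R = (0.29×3.73 + 0.28×12.4) / (1 + 0.29×2.74 + 0.28×14.8) = 4.554/5.939 = 0.7668 kJ/s.

0.77 kJ/s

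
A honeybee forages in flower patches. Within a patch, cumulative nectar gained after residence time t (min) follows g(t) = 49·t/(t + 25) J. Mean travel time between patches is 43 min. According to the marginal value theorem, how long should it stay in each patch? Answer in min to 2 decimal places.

Maximise g(t)/(T+t): set derivative to zero → g'(t)(T+t) = g(t).
g'(t) = 49·25/(t + 25)². Setting 49·25/(t+25)² = 49t/[(t+25)(43+t)] gives 25(43+t) = t(t+25), so t² = 25×43 = 1075.
t* = √1075 = 32.79 min.

32.79 min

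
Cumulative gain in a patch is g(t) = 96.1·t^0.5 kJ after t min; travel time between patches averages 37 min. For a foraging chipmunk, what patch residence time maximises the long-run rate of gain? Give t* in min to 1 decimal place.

By the marginal value theorem, leave when the instantaneous gain rate g'(t) equals the habitat-wide average g(t)/(T + t).
g'(t) = 0.5·96.1·t^-0.5. Setting 0.5·96.1·t^-0.5 = 96.1·t^0.5/(37+t) gives 0.5(37+t) = t, so 0.50·t = 0.5×37.
t* = 0.5×37/0.50 = 37 min.

37.0 min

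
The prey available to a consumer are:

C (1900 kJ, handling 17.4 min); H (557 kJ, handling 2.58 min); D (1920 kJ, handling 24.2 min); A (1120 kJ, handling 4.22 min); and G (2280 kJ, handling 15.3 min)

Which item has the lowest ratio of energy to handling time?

D

In descending order of E/h:
A: 1120/4.22 = 265 kJ/min
H: 557/2.58 = 216 kJ/min
G: 2280/15.3 = 149 kJ/min
C: 1900/17.4 = 109 kJ/min
D: 1920/24.2 = 79.3 kJ/min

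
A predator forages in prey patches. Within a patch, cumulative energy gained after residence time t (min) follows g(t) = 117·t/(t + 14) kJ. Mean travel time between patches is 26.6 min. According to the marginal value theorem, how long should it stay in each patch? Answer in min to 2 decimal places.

19.30 min

Optimal t* satisfies g'(t*) = g(t*)/(T + t*).
g'(t) = 117·14/(t + 14)². Setting 117·14/(t+14)² = 117t/[(t+14)(26.6+t)] gives 14(26.6+t) = t(t+14), so t² = 14×26.6 = 372.4.
t* = √372.4 = 19.3 min.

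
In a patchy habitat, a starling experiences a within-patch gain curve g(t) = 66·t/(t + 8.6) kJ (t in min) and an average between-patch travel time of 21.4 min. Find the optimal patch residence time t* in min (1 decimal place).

13.6 min

Maximise g(t)/(T+t): set derivative to zero → g'(t)(T+t) = g(t).
g'(t) = 66·8.6/(t + 8.6)². Setting 66·8.6/(t+8.6)² = 66t/[(t+8.6)(21.4+t)] gives 8.6(21.4+t) = t(t+8.6), so t² = 8.6×21.4 = 184.
t* = √184 = 13.57 min.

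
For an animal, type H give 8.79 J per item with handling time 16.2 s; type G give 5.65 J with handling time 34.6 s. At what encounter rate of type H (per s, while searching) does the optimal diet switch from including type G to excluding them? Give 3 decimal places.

0.027 per s

At the threshold, the rate on type H alone equals the profitability of type G: λ·8.79/(1 + λ·16.2) = 5.65/34.6 = 0.1633.
Rearranging, λ(8.79 − 0.1633×16.2) = 0.1633, so λ = 0.1633/6.145 = 0.02658 per s.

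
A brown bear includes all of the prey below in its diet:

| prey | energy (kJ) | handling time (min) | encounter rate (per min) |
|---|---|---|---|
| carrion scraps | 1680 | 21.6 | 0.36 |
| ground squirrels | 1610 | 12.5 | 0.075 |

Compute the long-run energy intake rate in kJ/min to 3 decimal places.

R = (0.36×1680 + 0.075×1610) / (1 + 0.36×21.6 + 0.075×12.5) = 725.5/9.713 = 74.7 kJ/min.

74.695 kJ/min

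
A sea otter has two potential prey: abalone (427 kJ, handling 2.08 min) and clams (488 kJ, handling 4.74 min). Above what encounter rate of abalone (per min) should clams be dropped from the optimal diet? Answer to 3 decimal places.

0.484 per min

At the threshold, the rate on abalone alone equals the profitability of clams: λ·427/(1 + λ·2.08) = 488/4.74 = 103.
Rearranging, λ(427 − 103×2.08) = 103, so λ = 103/212.9 = 0.4837 per min.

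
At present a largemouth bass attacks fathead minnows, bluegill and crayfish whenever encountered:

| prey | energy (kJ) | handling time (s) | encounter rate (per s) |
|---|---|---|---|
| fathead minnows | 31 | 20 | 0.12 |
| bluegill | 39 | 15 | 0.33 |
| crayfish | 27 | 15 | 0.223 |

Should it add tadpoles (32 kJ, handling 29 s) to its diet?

No

Intake rate on the current diet: R = (0.12×31 + 0.33×39 + 0.223×27) / (1 + 0.12×20 + 0.33×15 + 0.223×15) = 22.61/11.7 = 1.933 kJ/s.
Profitability of tadpoles: 32/29 = 1.103 kJ/s.
Since 1.103 < R, time spent handling tadpoles is better spent searching.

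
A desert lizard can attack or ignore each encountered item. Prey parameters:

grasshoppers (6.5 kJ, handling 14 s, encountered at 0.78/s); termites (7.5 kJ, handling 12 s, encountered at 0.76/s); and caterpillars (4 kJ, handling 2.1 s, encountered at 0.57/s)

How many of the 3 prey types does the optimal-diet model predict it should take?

1

Profitabilities (E/h, kJ/s): caterpillars 1.9, termites 0.625, grasshoppers 0.464. Add prey in this order while the next type's profitability exceeds the intake rate on those already taken.
Rate on top 1: 1.038. termites: 0.625 < 1.038 → exclude; stop.
Optimal diet: caterpillars — 1 of 3 types.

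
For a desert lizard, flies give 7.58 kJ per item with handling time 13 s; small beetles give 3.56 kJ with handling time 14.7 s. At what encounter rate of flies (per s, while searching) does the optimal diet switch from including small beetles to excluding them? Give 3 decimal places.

0.055 per s

The zero-one rule: include small beetles iff E₂/h₂ > λE₁/(1+λh₁). Equality gives the switch point.
λE₁h₂ = E₂ + λE₂h₁ ⇒ λ = E₂/(E₁h₂ − E₂h₁) = 3.56/(111.4 − 46.28) = 0.05465 per s.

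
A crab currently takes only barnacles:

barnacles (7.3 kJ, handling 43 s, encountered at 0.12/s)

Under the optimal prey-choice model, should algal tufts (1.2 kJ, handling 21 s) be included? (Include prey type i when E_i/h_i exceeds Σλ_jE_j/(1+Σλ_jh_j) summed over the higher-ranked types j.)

Current rate: (0.12×7.3)/(1 + 0.12×43) = 0.1422 kJ/s.
Profitability of algal tufts: 1.2/21 = 0.05714 kJ/s.
Since 0.05714 < R, time spent handling algal tufts is better spent searching.

No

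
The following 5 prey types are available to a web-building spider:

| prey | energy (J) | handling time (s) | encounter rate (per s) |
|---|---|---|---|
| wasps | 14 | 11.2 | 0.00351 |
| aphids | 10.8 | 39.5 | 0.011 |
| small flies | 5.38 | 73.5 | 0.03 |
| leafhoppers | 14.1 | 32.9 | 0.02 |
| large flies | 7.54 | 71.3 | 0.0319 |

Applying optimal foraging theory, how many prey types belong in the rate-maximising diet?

3

E/h in descending order: wasps 1.25, leafhoppers 0.429, aphids 0.273, large flies 0.106, small flies 0.0732 J/s. The optimal diet is the largest prefix of this list for which every included type satisfies E_i/h_i > R on the types above it.
Rate on top 1: 0.04728. leafhoppers: 0.429 > 0.04728 → include.
Rate on top 2: 0.1951. aphids: 0.273 > 0.1951 → include.
Rate on top 3: 0.2111. large flies: 0.106 < 0.2111 → exclude; stop.
Optimal diet: wasps, leafhoppers, aphids — 3 of 5 types.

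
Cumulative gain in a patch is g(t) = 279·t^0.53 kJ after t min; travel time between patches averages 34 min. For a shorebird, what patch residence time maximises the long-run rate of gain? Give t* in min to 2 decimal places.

38.34 min

By the marginal value theorem, leave when the instantaneous gain rate g'(t) equals the habitat-wide average g(t)/(T + t).
g'(t) = 0.53·279·t^-0.47. Setting 0.53·279·t^-0.47 = 279·t^0.53/(34+t) gives 0.53(34+t) = t, so 0.47·t = 0.53×34.
t* = 0.53×34/0.47 = 38.34 min.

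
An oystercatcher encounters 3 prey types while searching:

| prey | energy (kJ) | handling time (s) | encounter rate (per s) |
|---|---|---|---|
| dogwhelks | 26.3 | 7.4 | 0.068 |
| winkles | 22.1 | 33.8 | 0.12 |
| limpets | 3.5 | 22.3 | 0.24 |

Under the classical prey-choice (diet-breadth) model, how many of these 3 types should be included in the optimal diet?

Profitabilities (E/h, kJ/s): dogwhelks 3.55, winkles 0.654, limpets 0.157. Add prey in this order while the next type's profitability exceeds the intake rate on those already taken.
Rate on top 1: 1.19. winkles: 0.654 < 1.19 → exclude; stop.
Optimal diet: dogwhelks — 1 of 3 types.

1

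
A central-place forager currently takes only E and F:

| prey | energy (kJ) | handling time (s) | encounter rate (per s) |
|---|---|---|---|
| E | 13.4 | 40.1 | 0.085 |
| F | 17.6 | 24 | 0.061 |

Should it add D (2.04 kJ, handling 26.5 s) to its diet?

No

On E and F alone, R = ΣλE/(1+Σλh) = 2.213/5.873 = 0.3768 kJ/s.
D: E/h = 2.04/26.5 = 0.07698 kJ/s.
Since 0.07698 < R, time spent handling D is better spent searching.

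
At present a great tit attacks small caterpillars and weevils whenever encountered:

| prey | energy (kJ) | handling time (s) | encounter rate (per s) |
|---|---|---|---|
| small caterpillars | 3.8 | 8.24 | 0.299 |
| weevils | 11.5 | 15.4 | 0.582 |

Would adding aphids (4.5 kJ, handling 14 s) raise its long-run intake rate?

On small caterpillars and weevils alone, R = ΣλE/(1+Σλh) = 7.829/12.43 = 0.63 kJ/s.
Profitability of aphids: 4.5/14 = 0.3214 kJ/s.
0.3214 < 0.63, so adding aphids would lower the average — exclude it.

No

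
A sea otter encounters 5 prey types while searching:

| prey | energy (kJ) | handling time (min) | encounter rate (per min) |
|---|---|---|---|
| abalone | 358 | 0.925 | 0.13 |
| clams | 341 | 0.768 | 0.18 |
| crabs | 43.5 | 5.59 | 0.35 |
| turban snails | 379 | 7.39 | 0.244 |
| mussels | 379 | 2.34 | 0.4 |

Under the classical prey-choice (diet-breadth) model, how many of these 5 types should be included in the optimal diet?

3

Profitabilities (E/h, kJ/min): clams 444, abalone 387, mussels 162, turban snails 51.3, crabs 7.78. Add prey in this order while the next type's profitability exceeds the intake rate on those already taken.
Rate on top 1: 53.93. abalone: 387 > 53.93 → include.
Rate on top 2: 85.75. mussels: 162 > 85.75 → include.
Rate on top 3: 118.3. turban snails: 51.3 < 118.3 → exclude; stop.
Optimal diet: clams, abalone, mussels — 3 of 5 types.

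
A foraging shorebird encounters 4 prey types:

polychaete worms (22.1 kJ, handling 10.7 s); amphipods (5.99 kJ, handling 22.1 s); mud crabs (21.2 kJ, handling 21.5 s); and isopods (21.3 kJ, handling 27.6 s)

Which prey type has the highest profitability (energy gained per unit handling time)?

In descending order of E/h:
polychaete worms: 22.1/10.7 = 2.07 kJ/s
mud crabs: 21.2/21.5 = 0.986 kJ/s
isopods: 21.3/27.6 = 0.772 kJ/s
amphipods: 5.99/22.1 = 0.271 kJ/s

polychaete worms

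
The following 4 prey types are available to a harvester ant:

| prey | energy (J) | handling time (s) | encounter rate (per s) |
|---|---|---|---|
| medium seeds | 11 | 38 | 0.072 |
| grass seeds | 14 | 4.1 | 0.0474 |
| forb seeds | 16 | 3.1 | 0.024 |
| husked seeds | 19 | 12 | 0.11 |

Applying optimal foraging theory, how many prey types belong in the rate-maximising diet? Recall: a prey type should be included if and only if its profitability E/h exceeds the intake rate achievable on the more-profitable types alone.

3

E/h in descending order: forb seeds 5.16, grass seeds 3.41, husked seeds 1.58, medium seeds 0.289 J/s. The optimal diet is the largest prefix of this list for which every included type satisfies E_i/h_i > R on the types above it.
Rate on top 1: 0.3574. grass seeds: 3.41 > 0.3574 → include.
Rate on top 2: 0.8257. husked seeds: 1.58 > 0.8257 → include.
Rate on top 3: 1.212. medium seeds: 0.289 < 1.212 → exclude; stop.
Optimal diet: forb seeds, grass seeds, husked seeds — 3 of 4 types.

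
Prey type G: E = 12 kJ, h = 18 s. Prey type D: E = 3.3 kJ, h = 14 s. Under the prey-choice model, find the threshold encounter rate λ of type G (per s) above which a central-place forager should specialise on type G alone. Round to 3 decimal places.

The zero-one rule: include type D iff E₂/h₂ > λE₁/(1+λh₁). Equality gives the switch point.
λE₁h₂ = E₂ + λE₂h₁ ⇒ λ = E₂/(E₁h₂ − E₂h₁) = 3.3/(168 − 59.4) = 0.03039 per s.

0.030 per s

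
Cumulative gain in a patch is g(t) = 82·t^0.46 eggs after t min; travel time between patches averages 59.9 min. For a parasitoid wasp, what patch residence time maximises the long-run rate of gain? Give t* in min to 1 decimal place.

By the marginal value theorem, leave when the instantaneous gain rate g'(t) equals the habitat-wide average g(t)/(T + t).
g'(t) = 0.46·82·t^-0.54. Setting 0.46·82·t^-0.54 = 82·t^0.46/(59.9+t) gives 0.46(59.9+t) = t, so 0.54·t = 0.46×59.9.
t* = 0.46×59.9/0.54 = 51.03 min.

51.0 min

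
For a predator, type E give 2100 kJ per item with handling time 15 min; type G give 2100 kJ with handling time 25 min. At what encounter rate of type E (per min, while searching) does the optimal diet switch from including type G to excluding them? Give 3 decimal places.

The zero-one rule: include type G iff E₂/h₂ > λE₁/(1+λh₁). Equality gives the switch point.
λE₁h₂ = E₂ + λE₂h₁ ⇒ λ = E₂/(E₁h₂ − E₂h₁) = 2100/(5.25e+04 − 3.15e+04) = 0.1 per min.

0.100 per min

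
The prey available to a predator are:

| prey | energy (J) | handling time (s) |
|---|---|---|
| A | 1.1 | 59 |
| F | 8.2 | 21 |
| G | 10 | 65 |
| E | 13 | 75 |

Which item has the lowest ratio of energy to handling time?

A

In descending order of E/h:
F: 8.2/21 = 0.39 J/s
E: 13/75 = 0.173 J/s
G: 10/65 = 0.154 J/s
A: 1.1/59 = 0.0186 J/s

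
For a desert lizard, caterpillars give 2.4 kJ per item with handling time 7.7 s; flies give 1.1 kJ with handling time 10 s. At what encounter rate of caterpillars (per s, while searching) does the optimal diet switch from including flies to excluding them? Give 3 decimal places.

0.071 per s

Drop flies once their profitability E₂/h₂ falls below the rate achievable on caterpillars alone: E₂/h₂ = λE₁/(1 + λh₁).
Solve for λ: λE₁h₂ = E₂(1 + λh₁) → λ(E₁h₂ − E₂h₁) = E₂ → λ = E₂/(E₁h₂ − E₂h₁).
λ = 1.1/(2.4×10 − 1.1×7.7) = 1.1/15.53 = 0.07083 per s.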